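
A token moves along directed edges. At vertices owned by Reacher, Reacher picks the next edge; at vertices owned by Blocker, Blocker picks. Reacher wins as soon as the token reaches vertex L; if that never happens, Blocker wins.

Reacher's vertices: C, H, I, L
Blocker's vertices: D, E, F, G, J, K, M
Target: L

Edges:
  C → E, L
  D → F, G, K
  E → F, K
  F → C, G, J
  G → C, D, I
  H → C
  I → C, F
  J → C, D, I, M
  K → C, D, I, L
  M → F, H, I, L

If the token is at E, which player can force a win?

A0 = {L}
A1: add {C} — C (Reacher) has C→L.
A2: add {H, I} — H (Reacher) has H→C; I (Reacher) has I→C.
A3 = A2; e.g. D (Blocker) can still go to F. Fixed point.
E never enters the attractor, so Blocker can avoid the target forever.

Blocker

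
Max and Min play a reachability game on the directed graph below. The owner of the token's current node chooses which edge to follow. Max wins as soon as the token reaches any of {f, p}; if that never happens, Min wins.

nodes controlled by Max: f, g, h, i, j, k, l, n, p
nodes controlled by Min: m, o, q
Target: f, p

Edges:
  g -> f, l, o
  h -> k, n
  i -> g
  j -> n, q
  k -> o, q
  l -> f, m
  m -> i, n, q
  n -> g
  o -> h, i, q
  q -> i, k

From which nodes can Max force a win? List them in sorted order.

A0 = {f, p}
A1: add {g, l} — g (Max) has g→f; l (Max) has l→f.
A2: add {i, n} — i (Max) has i→g; n (Max) has n→g.
A3: add {h, j} — h (Max) has h→n; j (Max) has j→n.
A4 = A3; e.g. k (Max) has no edge into A3. Fixed point.
Max's winning region = {f, g, h, i, j, l, n, p}.

f, g, h, i, j, l, n, p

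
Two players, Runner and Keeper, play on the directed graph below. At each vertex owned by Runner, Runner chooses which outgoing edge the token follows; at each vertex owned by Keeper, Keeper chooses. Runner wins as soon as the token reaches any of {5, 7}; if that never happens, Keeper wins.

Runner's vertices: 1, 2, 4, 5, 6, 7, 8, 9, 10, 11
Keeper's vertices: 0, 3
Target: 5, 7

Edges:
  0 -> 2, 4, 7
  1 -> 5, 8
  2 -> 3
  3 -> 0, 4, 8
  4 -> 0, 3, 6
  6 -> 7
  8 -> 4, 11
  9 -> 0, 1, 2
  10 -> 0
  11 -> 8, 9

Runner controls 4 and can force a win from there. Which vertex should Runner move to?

A0 = {5, 7}
A1: add {1, 6} — 1 (Runner) has 1→5; 6 (Runner) has 6→7.
A2: add {4, 9} — 4 (Runner) has 4→6; 9 (Runner) has 9→1.
A3: add {8, 11} — 8 (Runner) has 8→4; 11 (Runner) has 11→9.
A4 = A3; e.g. 0 (Keeper) can still go to 2. Fixed point.
From 4, successor 6 is in the attractor (rank 1); the other successors 0, 3 are not.

6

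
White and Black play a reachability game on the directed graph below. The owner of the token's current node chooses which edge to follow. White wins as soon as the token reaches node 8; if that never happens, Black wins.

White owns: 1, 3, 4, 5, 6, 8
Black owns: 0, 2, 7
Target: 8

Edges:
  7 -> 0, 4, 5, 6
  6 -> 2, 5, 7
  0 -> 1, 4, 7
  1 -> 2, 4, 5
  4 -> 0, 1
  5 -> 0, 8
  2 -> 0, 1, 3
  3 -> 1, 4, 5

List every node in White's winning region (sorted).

A0 = {8}
A1: add {5} — 5 (White) has 5→8.
A2: add {1, 3, 6} — 1 (White) has 1→5; 3 (White) has 3→5; 6 (White) has 6→5.
A3: add {4} — 4 (White) has 4→1.
A4 = A3; e.g. 0 (Black) can still go to 7. Fixed point.
White's winning region = {1, 3, 4, 5, 6, 8}.

1, 3, 4, 5, 6, 8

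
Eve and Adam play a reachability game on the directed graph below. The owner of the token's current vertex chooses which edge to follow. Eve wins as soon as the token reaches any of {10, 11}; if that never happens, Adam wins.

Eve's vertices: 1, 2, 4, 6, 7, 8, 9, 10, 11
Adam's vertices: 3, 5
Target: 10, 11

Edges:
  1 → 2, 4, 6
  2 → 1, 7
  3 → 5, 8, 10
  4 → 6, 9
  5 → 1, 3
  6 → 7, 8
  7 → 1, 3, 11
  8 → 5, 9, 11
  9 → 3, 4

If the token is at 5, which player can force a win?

Adam

A0 = {10, 11}
A1: add {7, 8} — 7 (Eve) has 7→11; 8 (Eve) has 8→11.
A2: add {2, 6} — 2 (Eve) has 2→7; 6 (Eve) has 6→7.
A3: add {1, 4} — 1 (Eve) has 1→2; 4 (Eve) has 4→6.
A4: add {9} — 9 (Eve) has 9→4.
A5 = A4; e.g. 3 (Adam) can still go to 5. Fixed point.
5 never enters the attractor, so Adam can avoid the target forever.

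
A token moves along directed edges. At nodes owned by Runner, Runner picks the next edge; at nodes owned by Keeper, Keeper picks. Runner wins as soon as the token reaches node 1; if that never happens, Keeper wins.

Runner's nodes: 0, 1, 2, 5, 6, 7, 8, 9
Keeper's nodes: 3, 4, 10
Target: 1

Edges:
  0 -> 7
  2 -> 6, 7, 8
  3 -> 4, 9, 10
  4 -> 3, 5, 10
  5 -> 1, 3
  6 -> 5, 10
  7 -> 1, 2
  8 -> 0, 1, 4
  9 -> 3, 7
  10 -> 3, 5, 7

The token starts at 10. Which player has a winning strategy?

Keeper

A0 = {1}
A1: add {5, 7, 8} — 5 (Runner) has 5→1; 7 (Runner) has 7→1; 8 (Runner) has 8→1.
A2: add {0, 2, 6, 9} — 0 (Runner) has 0→7; 2 (Runner) has 2→7; 6 (Runner) has 6→5; 9 (Runner) has 9→7.
A3 = A2; e.g. 3 (Keeper) can still go to 4. Fixed point.
10 never enters the attractor, so Keeper can avoid the target forever.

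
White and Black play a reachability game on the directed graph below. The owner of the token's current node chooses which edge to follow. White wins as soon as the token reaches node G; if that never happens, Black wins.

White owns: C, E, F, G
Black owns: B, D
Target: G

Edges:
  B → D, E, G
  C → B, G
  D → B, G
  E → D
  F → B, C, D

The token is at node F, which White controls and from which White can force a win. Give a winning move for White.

A0 = {G}
A1: add {C} — C (White) has C→G.
A2: add {F} — F (White) has F→C.
A3 = A2; e.g. B (Black) can still go to D. Fixed point.
From F, successor C is in the attractor (rank 1); the other successors B, D are not.

C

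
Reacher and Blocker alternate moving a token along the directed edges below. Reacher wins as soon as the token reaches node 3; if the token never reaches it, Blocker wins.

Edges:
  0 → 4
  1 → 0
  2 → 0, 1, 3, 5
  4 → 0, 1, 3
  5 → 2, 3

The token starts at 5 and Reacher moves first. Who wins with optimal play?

Reacher

Track states (vertex, player-to-move).
A0 = {(3,Reacher), (3,Blocker)}
A1: add {(2,Reacher), (4,Reacher), (5,Reacher)}.
(5,Reacher) ∈ A1 ⇒ Reacher forces the target.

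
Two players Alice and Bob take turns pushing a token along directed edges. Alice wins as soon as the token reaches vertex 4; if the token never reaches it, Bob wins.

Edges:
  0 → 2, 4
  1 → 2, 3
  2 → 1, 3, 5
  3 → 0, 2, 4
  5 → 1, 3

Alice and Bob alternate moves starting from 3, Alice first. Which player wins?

Track states (vertex, player-to-move).
A0 = {(4,Alice), (4,Bob)}
A1: add {(0,Alice), (3,Alice)}.
(3,Alice) ∈ A1 ⇒ Alice forces the target.

Alice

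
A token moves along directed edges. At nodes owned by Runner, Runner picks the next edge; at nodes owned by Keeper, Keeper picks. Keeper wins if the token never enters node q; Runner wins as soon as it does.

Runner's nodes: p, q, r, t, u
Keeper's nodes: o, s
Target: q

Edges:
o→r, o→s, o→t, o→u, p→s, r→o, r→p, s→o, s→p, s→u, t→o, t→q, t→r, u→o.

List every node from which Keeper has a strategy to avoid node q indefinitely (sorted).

A0 = {q}
A1: add {t} — t (Runner) has t→q.
A2 = A1; e.g. o (Keeper) can still go to r. Fixed point.
Runner's attractor = {q, t}; Keeper avoids the target exactly from the complement.

o, p, r, s, u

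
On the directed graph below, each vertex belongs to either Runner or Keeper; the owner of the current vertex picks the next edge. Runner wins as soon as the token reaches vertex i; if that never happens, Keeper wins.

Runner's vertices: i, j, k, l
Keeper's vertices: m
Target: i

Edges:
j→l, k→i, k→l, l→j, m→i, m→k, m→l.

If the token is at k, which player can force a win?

Runner

A0 = {i}
A1: add {k} — k (Runner) has k→i.
A2 = A1; e.g. j (Runner) has no edge into A1. Fixed point.
k ∈ A1, so Runner can force the target.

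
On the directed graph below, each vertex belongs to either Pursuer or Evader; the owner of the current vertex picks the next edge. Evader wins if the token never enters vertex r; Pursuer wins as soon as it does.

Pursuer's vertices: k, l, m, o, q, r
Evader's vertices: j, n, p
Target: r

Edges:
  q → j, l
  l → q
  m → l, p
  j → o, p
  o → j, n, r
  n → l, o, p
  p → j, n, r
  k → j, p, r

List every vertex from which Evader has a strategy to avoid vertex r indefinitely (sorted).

A0 = {r}
A1: add {k, o} — k (Pursuer) has k→r; o (Pursuer) has o→r.
A2 = A1; e.g. j (Evader) can still go to p. Fixed point.
Pursuer's attractor = {k, o, r}; Evader avoids the target exactly from the complement.

j, l, m, n, p, q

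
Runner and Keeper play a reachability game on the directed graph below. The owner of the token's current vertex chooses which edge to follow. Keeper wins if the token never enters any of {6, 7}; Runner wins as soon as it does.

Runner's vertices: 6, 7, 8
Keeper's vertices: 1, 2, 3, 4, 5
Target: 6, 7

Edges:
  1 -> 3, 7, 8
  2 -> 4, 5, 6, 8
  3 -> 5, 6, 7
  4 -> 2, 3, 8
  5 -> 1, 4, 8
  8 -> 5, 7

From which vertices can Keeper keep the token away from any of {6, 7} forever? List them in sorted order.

1, 2, 3, 4, 5

A0 = {6, 7}
A1: add {8} — 8 (Runner) has 8→7.
A2 = A1; e.g. 1 (Keeper) can still go to 3. Fixed point.
Runner's attractor = {6, 7, 8}; Keeper avoids the target exactly from the complement.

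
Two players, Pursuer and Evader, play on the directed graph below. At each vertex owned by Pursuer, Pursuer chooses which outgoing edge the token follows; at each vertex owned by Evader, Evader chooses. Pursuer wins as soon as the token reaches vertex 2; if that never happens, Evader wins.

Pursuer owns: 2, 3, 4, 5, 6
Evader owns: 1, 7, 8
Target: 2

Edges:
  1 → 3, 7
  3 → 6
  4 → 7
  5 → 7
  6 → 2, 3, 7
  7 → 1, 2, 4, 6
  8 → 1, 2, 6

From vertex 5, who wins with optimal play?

Evader

A0 = {2}
A1: add {6} — 6 (Pursuer) has 6→2.
A2: add {3} — 3 (Pursuer) has 3→6.
A3 = A2; e.g. 1 (Evader) can still go to 7. Fixed point.
5 never enters the attractor, so Evader can avoid the target forever.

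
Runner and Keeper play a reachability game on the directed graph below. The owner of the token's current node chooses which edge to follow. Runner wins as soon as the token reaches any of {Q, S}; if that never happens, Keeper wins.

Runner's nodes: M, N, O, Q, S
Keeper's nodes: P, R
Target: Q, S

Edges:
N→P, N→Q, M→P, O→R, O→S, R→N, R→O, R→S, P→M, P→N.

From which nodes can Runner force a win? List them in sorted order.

A0 = {Q, S}
A1: add {N, O} — N (Runner) has N→Q; O (Runner) has O→S.
A2: add {R} — R (Keeper): all of {N, O, S} already in.
A3 = A2; e.g. M (Runner) has no edge into A2. Fixed point.
Runner's winning region = {N, O, Q, R, S}.

N, O, Q, R, S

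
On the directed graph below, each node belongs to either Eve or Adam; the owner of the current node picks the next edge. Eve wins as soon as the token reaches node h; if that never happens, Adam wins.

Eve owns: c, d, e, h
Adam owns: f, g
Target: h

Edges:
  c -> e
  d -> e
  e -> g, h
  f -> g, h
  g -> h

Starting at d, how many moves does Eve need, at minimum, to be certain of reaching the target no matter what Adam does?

A0 = {h}
A1: add {e, g} — e (Eve) has e→h; g (Adam): all of {h} already in.
A2: add {c, d, f} — c (Eve) has c→e; d (Eve) has d→e; f (Adam): all of {g, h} already in.
A2 = all vertices. Fixed point.
d enters the attractor at level 2, so Eve can force the target in 2 moves from there.

2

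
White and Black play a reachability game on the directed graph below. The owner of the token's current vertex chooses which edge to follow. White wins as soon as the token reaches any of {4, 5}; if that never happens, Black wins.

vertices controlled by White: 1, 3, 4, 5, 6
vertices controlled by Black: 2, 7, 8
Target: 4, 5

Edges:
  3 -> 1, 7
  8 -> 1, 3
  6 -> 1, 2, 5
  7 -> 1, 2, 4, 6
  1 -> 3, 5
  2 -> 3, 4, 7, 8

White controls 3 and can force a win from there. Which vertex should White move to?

A0 = {4, 5}
A1: add {1, 6} — 1 (White) has 1→5; 6 (White) has 6→5.
A2: add {3} — 3 (White) has 3→1.
A3: add {8} — 8 (Black): all of {1, 3} already in.
A4 = A3; e.g. 2 (Black) can still go to 7. Fixed point.
From 3, successor 1 is in the attractor (rank 1); the other successor 7 is not.

1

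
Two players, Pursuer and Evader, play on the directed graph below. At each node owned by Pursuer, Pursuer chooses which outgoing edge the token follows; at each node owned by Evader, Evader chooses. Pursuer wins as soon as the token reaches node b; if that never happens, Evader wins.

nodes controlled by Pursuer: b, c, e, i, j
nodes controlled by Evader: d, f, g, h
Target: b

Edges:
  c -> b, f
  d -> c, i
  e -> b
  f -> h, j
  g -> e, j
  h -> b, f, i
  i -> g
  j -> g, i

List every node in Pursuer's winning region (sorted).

A0 = {b}
A1: add {c, e} — c (Pursuer) has c→b; e (Pursuer) has e→b.
A2 = A1; e.g. d (Evader) can still go to i. Fixed point.
Pursuer's winning region = {b, c, e}.

b, c, e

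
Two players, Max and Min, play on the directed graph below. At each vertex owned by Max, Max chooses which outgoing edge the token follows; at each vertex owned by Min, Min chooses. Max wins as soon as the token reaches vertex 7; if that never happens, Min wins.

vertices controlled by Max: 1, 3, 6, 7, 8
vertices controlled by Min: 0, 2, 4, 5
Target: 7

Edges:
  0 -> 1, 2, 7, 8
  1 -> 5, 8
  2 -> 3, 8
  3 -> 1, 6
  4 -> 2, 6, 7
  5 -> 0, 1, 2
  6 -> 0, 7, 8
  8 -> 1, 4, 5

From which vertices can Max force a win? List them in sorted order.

A0 = {7}
A1: add {6} — 6 (Max) has 6→7.
A2: add {3} — 3 (Max) has 3→6.
A3 = A2; e.g. 0 (Min) can still go to 1. Fixed point.
Max's winning region = {3, 6, 7}.

3, 6, 7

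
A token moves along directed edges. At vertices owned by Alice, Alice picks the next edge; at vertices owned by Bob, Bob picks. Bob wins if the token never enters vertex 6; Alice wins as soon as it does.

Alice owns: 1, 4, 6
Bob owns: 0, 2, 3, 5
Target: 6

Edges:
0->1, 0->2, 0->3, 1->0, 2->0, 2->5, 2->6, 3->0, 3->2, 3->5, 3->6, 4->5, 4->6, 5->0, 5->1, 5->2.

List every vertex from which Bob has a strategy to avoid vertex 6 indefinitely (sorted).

A0 = {6}
A1: add {4} — 4 (Alice) has 4→6.
A2 = A1; e.g. 0 (Bob) can still go to 1. Fixed point.
Alice's attractor = {4, 6}; Bob avoids the target exactly from the complement.

0, 1, 2, 3, 5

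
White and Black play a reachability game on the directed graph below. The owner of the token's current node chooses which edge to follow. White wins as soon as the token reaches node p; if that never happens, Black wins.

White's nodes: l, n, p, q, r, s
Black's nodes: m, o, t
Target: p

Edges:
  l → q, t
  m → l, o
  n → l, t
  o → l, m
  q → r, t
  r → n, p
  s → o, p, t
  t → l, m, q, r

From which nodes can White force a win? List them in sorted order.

l, n, p, q, r, s

A0 = {p}
A1: add {r, s} — r (White) has r→p; s (White) has s→p.
A2: add {q} — q (White) has q→r.
A3: add {l} — l (White) has l→q.
A4: add {n} — n (White) has n→l.
A5 = A4; e.g. m (Black) can still go to o. Fixed point.
White's winning region = {l, n, p, q, r, s}.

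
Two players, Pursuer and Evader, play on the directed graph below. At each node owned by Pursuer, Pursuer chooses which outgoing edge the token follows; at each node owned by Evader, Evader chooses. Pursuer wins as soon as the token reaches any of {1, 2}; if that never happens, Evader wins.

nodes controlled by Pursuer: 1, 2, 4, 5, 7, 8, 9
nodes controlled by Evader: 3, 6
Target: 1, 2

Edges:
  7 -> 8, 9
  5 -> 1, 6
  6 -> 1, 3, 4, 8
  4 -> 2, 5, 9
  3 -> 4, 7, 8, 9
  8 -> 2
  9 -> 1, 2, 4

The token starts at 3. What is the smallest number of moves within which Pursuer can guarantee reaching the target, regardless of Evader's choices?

3

A0 = {1, 2}
A1: add {4, 5, 8, 9} — 4 (Pursuer) has 4→2; 5 (Pursuer) has 5→1; 8 (Pursuer) has 8→2; 9 (Pursuer) has 9→1.
A2: add {7} — 7 (Pursuer) has 7→8.
A3: add {3} — 3 (Evader): all of {4, 7, 8, 9} already in.
3 enters the attractor at level 3, so Pursuer can force the target in 3 moves from there.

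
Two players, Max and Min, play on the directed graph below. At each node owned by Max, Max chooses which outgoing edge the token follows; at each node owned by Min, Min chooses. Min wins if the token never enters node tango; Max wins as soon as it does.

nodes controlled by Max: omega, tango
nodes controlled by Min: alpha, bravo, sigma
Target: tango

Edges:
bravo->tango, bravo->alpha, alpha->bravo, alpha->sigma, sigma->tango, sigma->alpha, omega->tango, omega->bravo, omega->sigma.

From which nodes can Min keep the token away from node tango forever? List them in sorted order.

A0 = {tango}
A1: add {omega} — omega (Max) has omega→tango.
A2 = A1; e.g. bravo (Min) can still go to alpha. Fixed point.
Max's attractor = {omega, tango}; Min avoids the target exactly from the complement.

alpha, bravo, sigma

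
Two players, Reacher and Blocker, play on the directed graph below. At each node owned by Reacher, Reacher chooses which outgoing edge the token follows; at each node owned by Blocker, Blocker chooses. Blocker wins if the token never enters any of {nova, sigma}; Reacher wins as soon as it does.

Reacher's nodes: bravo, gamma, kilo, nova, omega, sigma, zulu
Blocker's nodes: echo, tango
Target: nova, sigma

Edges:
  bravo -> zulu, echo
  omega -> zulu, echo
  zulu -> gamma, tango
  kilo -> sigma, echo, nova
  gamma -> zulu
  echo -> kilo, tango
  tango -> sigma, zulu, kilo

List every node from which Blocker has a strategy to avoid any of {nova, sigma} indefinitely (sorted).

bravo, echo, gamma, omega, tango, zulu

A0 = {nova, sigma}
A1: add {kilo} — kilo (Reacher) has kilo→sigma.
A2 = A1; e.g. bravo (Reacher) has no edge into A1. Fixed point.
Reacher's attractor = {kilo, nova, sigma}; Blocker avoids the target exactly from the complement.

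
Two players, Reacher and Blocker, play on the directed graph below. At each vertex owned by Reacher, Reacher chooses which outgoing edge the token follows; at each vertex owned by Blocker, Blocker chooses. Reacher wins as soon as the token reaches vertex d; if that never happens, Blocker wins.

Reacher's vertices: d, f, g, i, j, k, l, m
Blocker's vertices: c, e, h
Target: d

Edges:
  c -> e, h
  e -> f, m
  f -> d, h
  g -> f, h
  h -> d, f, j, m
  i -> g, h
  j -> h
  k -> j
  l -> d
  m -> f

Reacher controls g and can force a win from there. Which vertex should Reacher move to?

A0 = {d}
A1: add {f, l} — f (Reacher) has f→d; l (Reacher) has l→d.
A2: add {g, m} — g (Reacher) has g→f; m (Reacher) has m→f.
A3: add {e, i} — e (Blocker): all of {f, m} already in; i (Reacher) has i→g.
A4 = A3; e.g. c (Blocker) can still go to h. Fixed point.
From g, successor f is in the attractor (rank 1); the other successor h is not.

f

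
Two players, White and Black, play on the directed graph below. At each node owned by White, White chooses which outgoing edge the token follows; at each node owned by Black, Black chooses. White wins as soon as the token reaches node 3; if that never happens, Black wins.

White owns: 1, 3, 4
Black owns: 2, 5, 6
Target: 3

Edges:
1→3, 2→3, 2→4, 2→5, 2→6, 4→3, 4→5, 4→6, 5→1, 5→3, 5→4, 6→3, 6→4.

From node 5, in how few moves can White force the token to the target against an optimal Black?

2

A0 = {3}
A1: add {1, 4} — 1 (White) has 1→3; 4 (White) has 4→3.
A2: add {5, 6} — 5 (Black): all of {1, 3, 4} already in; 6 (Black): all of {3, 4} already in.
5 enters the attractor at level 2, so White can force the target in 2 moves from there.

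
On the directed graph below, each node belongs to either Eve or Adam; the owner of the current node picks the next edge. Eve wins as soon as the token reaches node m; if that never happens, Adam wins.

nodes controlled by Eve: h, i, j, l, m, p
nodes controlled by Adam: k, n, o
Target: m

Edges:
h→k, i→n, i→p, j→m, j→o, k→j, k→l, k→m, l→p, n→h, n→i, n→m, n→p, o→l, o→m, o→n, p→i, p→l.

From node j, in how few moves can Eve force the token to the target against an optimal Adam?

A0 = {m}
A1: add {j} — j (Eve) has j→m.
A2 = A1; e.g. h (Eve) has no edge into A1. Fixed point.
j enters the attractor at level 1, so Eve can force the target in 1 move from there.

1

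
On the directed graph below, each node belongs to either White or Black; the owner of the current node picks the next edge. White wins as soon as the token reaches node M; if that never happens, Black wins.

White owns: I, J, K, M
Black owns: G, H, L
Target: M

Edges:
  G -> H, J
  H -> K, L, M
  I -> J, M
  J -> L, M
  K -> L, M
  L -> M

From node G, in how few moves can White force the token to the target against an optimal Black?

A0 = {M}
A1: add {I, J, K, L} — I (White) has I→M; J (White) has J→M; K (White) has K→M; L (Black): all of {M} already in.
A2: add {H} — H (Black): all of {K, L, M} already in.
A3: add {G} — G (Black): all of {H, J} already in.
A3 = all vertices. Fixed point.
G enters the attractor at level 3, so White can force the target in 3 moves from there.

3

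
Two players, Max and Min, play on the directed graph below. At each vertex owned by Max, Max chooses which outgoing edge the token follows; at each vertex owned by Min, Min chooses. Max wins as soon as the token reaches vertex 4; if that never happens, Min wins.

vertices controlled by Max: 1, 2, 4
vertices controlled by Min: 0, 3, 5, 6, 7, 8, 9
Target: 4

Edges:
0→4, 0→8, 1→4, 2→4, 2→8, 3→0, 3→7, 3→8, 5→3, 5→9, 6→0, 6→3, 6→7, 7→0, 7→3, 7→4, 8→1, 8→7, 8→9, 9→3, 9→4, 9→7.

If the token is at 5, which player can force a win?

A0 = {4}
A1: add {1, 2} — 1 (Max) has 1→4; 2 (Max) has 2→4.
A2 = A1; e.g. 0 (Min) can still go to 8. Fixed point.
5 never enters the attractor, so Min can avoid the target forever.

Min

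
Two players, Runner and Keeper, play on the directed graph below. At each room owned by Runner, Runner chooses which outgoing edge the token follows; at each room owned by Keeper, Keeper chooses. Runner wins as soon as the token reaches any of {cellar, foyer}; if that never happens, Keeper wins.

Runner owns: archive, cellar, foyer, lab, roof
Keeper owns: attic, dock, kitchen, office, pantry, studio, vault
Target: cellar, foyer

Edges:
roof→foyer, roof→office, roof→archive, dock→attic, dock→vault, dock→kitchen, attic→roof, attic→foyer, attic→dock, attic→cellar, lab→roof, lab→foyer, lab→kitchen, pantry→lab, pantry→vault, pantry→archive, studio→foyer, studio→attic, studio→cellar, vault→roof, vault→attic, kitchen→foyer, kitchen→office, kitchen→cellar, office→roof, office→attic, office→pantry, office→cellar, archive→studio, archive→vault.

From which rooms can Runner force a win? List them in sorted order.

A0 = {cellar, foyer}
A1: add {lab, roof} — roof (Runner) has roof→foyer; lab (Runner) has lab→foyer.
A2 = A1; e.g. dock (Keeper) can still go to attic. Fixed point.
Runner's winning region = {cellar, foyer, lab, roof}.

cellar, foyer, lab, roof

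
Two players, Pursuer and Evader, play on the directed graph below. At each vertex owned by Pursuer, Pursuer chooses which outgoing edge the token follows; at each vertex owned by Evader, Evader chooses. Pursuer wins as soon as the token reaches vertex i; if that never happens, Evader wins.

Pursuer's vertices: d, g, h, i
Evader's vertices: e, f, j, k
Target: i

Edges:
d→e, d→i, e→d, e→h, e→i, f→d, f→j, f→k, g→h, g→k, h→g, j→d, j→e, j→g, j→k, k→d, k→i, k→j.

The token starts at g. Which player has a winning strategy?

Evader

A0 = {i}
A1: add {d} — d (Pursuer) has d→i.
A2 = A1; e.g. e (Evader) can still go to h. Fixed point.
g never enters the attractor, so Evader can avoid the target forever.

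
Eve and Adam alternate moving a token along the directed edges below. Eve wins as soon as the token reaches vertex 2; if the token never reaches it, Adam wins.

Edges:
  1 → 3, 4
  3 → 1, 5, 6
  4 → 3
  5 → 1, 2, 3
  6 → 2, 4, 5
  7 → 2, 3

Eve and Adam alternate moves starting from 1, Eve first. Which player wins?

Adam

Track states (vertex, player-to-move).
A0 = {(2,Eve), (2,Adam)}
A1: add {(5,Eve), (6,Eve), (7,Eve)}.
A2 = A1; e.g. (1,Eve) stays out. (1,Eve) never enters ⇒ Adam avoids the target.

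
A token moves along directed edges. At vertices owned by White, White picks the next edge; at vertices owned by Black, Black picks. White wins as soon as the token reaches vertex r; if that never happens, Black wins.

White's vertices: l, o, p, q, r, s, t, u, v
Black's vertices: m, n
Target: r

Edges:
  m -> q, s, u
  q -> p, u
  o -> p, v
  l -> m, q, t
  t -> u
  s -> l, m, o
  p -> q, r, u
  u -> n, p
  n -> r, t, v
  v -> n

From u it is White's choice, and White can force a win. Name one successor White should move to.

A0 = {r}
A1: add {p} — p (White) has p→r.
A2: add {o, q, u} — o (White) has o→p; q (White) has q→p; u (White) has u→p.
A3: add {l, s, t} — l (White) has l→q; s (White) has s→o; t (White) has t→u.
A4: add {m} — m (Black): all of {q, s, u} already in.
A5 = A4; e.g. n (Black) can still go to v. Fixed point.
From u, successor p is in the attractor (rank 1); the other successor n is not.

p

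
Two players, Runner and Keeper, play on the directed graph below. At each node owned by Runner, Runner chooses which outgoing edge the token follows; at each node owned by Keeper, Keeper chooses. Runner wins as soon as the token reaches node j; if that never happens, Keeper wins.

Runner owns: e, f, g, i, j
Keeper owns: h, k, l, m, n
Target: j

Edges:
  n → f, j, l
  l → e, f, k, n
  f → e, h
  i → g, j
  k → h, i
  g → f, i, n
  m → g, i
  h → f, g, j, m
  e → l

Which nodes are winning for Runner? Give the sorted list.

g, i, j, m

A0 = {j}
A1: add {i} — i (Runner) has i→j.
A2: add {g} — g (Runner) has g→i.
A3: add {m} — m (Keeper): all of {g, i} already in.
A4 = A3; e.g. e (Runner) has no edge into A3. Fixed point.
Runner's winning region = {g, i, j, m}.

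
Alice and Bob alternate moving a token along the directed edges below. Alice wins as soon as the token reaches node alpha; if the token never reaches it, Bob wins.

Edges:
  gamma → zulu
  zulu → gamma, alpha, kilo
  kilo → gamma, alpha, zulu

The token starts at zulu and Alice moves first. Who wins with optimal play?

Track states (vertex, player-to-move).
A0 = {(alpha,Alice), (alpha,Bob)}
A1: add {(zulu,Alice), (kilo,Alice)}.
(zulu,Alice) ∈ A1 ⇒ Alice forces the target.

Alice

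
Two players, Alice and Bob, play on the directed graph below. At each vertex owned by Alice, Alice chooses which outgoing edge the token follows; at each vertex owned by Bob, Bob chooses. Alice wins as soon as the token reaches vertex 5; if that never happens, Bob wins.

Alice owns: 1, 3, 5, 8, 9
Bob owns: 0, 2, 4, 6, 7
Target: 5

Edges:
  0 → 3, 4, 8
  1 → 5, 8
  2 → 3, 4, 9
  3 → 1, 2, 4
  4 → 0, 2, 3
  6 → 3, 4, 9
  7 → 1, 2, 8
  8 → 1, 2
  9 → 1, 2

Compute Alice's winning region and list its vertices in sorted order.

A0 = {5}
A1: add {1} — 1 (Alice) has 1→5.
A2: add {3, 8, 9} — 3 (Alice) has 3→1; 8 (Alice) has 8→1; 9 (Alice) has 9→1.
A3 = A2; e.g. 0 (Bob) can still go to 4. Fixed point.
Alice's winning region = {1, 3, 5, 8, 9}.

1, 3, 5, 8, 9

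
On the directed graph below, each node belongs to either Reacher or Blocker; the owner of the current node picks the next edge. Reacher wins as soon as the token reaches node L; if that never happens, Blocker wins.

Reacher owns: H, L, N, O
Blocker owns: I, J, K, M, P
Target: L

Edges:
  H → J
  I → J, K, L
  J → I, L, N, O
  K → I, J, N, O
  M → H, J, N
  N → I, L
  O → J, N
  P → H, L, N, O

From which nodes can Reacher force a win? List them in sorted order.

A0 = {L}
A1: add {N} — N (Reacher) has N→L.
A2: add {O} — O (Reacher) has O→N.
A3 = A2; e.g. H (Reacher) has no edge into A2. Fixed point.
Reacher's winning region = {L, N, O}.

L, N, O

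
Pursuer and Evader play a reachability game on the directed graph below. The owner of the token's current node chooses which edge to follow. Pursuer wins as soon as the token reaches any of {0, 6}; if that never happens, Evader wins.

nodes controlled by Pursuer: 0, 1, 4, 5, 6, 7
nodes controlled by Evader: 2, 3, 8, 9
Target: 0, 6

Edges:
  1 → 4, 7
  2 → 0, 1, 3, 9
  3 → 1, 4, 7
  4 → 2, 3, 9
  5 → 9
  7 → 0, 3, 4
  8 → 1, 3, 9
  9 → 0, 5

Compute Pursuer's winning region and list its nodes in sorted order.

A0 = {0, 6}
A1: add {7} — 7 (Pursuer) has 7→0.
A2: add {1} — 1 (Pursuer) has 1→7.
A3 = A2; e.g. 2 (Evader) can still go to 3. Fixed point.
Pursuer's winning region = {0, 1, 6, 7}.

0, 1, 6, 7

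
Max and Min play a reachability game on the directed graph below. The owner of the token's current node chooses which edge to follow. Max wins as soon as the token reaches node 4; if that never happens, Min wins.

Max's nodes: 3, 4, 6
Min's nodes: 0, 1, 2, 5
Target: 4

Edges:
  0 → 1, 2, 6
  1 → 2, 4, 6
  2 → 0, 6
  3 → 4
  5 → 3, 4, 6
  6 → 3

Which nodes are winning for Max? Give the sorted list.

A0 = {4}
A1: add {3} — 3 (Max) has 3→4.
A2: add {6} — 6 (Max) has 6→3.
A3: add {5} — 5 (Min): all of {3, 4, 6} already in.
A4 = A3; e.g. 0 (Min) can still go to 1. Fixed point.
Max's winning region = {3, 4, 5, 6}.

3, 4, 5, 6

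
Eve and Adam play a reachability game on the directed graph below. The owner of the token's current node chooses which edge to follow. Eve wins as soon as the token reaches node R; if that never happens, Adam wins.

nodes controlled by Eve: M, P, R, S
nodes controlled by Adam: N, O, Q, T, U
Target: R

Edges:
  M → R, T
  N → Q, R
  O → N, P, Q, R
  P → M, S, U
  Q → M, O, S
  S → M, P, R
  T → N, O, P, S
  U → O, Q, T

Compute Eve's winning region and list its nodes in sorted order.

A0 = {R}
A1: add {M, S} — M (Eve) has M→R; S (Eve) has S→R.
A2: add {P} — P (Eve) has P→M.
A3 = A2; e.g. N (Adam) can still go to Q. Fixed point.
Eve's winning region = {M, P, R, S}.

M, P, R, S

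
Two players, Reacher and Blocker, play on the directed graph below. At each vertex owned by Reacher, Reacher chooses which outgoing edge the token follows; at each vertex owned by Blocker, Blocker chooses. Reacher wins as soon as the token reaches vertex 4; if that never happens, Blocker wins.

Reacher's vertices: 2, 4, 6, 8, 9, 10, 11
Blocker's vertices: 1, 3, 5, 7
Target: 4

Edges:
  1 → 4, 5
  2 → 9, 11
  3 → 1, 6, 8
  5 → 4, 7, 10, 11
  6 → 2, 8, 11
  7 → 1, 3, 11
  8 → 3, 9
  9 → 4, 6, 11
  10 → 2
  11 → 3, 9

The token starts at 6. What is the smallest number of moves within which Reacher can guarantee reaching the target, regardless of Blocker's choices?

A0 = {4}
A1: add {9} — 9 (Reacher) has 9→4.
A2: add {2, 8, 11} — 2 (Reacher) has 2→9; 8 (Reacher) has 8→9; 11 (Reacher) has 11→9.
A3: add {6, 10} — 6 (Reacher) has 6→2; 10 (Reacher) has 10→2.
A4 = A3; e.g. 1 (Blocker) can still go to 5. Fixed point.
6 enters the attractor at level 3, so Reacher can force the target in 3 moves from there.

3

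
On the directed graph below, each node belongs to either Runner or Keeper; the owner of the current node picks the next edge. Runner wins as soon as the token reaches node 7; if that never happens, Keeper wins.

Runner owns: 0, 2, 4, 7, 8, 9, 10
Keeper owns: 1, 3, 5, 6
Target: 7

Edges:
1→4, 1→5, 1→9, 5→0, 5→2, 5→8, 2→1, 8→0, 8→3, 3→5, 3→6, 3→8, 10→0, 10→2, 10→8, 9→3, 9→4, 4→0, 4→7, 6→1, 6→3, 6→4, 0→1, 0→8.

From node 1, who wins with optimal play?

A0 = {7}
A1: add {4} — 4 (Runner) has 4→7.
A2: add {9} — 9 (Runner) has 9→4.
A3 = A2; e.g. 0 (Runner) has no edge into A2. Fixed point.
1 never enters the attractor, so Keeper can avoid the target forever.

Keeper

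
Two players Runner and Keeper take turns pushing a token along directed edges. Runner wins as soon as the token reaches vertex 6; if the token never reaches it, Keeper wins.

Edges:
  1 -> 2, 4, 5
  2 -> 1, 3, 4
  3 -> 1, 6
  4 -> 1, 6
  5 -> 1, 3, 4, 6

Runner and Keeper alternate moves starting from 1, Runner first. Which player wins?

Track states (vertex, player-to-move).
A0 = {(6,Runner), (6,Keeper)}
A1: add {(3,Runner), (4,Runner), (5,Runner)}.
A2 = A1; e.g. (1,Runner) stays out. (1,Runner) never enters ⇒ Keeper avoids the target.

Keeper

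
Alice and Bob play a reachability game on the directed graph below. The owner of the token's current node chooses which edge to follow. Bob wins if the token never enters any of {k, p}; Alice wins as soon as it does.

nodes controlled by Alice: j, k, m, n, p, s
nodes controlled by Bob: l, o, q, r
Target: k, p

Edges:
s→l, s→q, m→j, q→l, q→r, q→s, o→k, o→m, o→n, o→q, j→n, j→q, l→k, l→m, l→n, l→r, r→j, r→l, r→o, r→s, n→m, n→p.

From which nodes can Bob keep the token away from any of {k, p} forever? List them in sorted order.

l, o, q, r, s

A0 = {k, p}
A1: add {n} — n (Alice) has n→p.
A2: add {j} — j (Alice) has j→n.
A3: add {m} — m (Alice) has m→j.
A4 = A3; e.g. l (Bob) can still go to r. Fixed point.
Alice's attractor = {j, k, m, n, p}; Bob avoids the target exactly from the complement.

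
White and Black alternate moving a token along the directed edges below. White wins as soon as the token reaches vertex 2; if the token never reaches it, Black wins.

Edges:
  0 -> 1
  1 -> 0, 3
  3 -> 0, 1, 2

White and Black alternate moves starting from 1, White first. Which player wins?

Track states (vertex, player-to-move).
A0 = {(2,White), (2,Black)}
A1: add {(3,White)}.
A2 = A1; e.g. (0,White) stays out. (1,White) never enters ⇒ Black avoids the target.

Black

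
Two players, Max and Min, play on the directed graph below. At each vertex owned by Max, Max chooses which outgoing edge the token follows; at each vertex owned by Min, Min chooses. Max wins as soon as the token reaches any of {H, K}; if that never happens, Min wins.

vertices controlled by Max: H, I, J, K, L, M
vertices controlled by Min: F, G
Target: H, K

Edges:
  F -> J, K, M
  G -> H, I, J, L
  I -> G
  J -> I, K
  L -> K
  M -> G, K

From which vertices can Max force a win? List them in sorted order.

A0 = {H, K}
A1: add {J, L, M} — J (Max) has J→K; L (Max) has L→K; M (Max) has M→K.
A2: add {F} — F (Min): all of {J, K, M} already in.
A3 = A2; e.g. G (Min) can still go to I. Fixed point.
Max's winning region = {F, H, J, K, L, M}.

F, H, J, K, L, M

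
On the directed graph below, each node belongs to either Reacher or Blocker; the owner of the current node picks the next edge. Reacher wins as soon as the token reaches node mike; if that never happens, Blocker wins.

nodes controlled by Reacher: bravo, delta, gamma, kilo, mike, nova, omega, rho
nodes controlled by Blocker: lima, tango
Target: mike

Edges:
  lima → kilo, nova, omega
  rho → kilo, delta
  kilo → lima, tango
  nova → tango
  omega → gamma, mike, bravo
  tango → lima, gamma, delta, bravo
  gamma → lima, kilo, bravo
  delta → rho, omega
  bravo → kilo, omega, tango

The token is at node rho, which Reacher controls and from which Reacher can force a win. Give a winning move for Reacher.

delta

A0 = {mike}
A1: add {omega} — omega (Reacher) has omega→mike.
A2: add {bravo, delta} — delta (Reacher) has delta→omega; bravo (Reacher) has bravo→omega.
A3: add {gamma, rho} — rho (Reacher) has rho→delta; gamma (Reacher) has gamma→bravo.
A4 = A3; e.g. lima (Blocker) can still go to kilo. Fixed point.
From rho, successor delta is in the attractor (rank 2); the other successor kilo is not.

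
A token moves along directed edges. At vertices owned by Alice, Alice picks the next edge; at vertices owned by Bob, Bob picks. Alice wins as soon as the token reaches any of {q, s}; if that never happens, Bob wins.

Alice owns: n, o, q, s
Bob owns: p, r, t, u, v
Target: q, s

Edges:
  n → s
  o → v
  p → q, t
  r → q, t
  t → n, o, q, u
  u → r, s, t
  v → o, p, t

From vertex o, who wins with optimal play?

A0 = {q, s}
A1: add {n} — n (Alice) has n→s.
A2 = A1; e.g. o (Alice) has no edge into A1. Fixed point.
o never enters the attractor, so Bob can avoid the target forever.

Bob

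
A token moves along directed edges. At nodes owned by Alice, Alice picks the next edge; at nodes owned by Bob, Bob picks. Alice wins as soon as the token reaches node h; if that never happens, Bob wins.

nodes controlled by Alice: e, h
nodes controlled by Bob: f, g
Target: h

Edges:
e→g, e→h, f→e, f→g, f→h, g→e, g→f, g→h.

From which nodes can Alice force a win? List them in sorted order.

A0 = {h}
A1: add {e} — e (Alice) has e→h.
A2 = A1; e.g. f (Bob) can still go to g. Fixed point.
Alice's winning region = {e, h}.

e, h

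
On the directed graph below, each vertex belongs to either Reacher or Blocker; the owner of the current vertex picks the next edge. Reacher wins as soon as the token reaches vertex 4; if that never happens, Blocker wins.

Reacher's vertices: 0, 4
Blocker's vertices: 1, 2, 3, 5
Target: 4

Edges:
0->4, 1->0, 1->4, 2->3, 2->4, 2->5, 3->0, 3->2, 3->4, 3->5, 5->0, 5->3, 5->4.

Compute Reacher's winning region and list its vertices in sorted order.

A0 = {4}
A1: add {0} — 0 (Reacher) has 0→4.
A2: add {1} — 1 (Blocker): all of {0, 4} already in.
A3 = A2; e.g. 2 (Blocker) can still go to 3. Fixed point.
Reacher's winning region = {0, 1, 4}.

0, 1, 4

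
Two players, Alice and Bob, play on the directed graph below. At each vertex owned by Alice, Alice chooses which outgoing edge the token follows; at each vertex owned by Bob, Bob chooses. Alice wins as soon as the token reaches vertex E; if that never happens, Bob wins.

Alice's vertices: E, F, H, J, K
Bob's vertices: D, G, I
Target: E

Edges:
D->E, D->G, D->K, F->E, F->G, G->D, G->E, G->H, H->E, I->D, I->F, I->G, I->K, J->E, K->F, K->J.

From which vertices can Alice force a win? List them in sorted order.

E, F, H, J, K

A0 = {E}
A1: add {F, H, J} — F (Alice) has F→E; H (Alice) has H→E; J (Alice) has J→E.
A2: add {K} — K (Alice) has K→F.
A3 = A2; e.g. D (Bob) can still go to G. Fixed point.
Alice's winning region = {E, F, H, J, K}.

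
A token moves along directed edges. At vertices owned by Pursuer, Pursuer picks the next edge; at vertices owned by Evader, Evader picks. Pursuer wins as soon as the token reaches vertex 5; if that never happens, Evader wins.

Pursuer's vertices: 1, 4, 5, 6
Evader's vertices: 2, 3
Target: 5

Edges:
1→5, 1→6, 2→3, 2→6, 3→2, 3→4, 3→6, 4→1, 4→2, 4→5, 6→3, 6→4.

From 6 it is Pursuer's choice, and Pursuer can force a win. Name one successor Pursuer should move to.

A0 = {5}
A1: add {1, 4} — 1 (Pursuer) has 1→5; 4 (Pursuer) has 4→5.
A2: add {6} — 6 (Pursuer) has 6→4.
A3 = A2; e.g. 2 (Evader) can still go to 3. Fixed point.
From 6, successor 4 is in the attractor (rank 1); the other successor 3 is not.

4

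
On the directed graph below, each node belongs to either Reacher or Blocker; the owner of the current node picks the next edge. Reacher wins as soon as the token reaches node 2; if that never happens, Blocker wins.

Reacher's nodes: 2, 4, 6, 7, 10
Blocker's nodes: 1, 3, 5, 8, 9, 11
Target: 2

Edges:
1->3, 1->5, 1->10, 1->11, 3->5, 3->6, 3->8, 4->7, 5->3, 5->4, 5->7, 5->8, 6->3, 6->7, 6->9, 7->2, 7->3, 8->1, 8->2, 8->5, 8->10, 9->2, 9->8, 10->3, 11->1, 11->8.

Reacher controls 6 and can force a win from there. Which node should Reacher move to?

7

A0 = {2}
A1: add {7} — 7 (Reacher) has 7→2.
A2: add {4, 6} — 4 (Reacher) has 4→7; 6 (Reacher) has 6→7.
A3 = A2; e.g. 1 (Blocker) can still go to 3. Fixed point.
From 6, successor 7 is in the attractor (rank 1); the other successors 3, 9 are not.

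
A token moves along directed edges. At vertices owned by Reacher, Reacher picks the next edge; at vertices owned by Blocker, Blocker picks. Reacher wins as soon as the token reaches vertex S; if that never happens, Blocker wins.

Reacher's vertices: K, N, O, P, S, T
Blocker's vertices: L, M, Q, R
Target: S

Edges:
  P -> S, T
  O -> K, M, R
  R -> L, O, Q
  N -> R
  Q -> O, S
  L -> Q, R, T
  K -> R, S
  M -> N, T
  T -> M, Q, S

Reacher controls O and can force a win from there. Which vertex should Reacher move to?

K

A0 = {S}
A1: add {K, P, T} — K (Reacher) has K→S; P (Reacher) has P→S; T (Reacher) has T→S.
A2: add {O} — O (Reacher) has O→K.
A3: add {Q} — Q (Blocker): all of {O, S} already in.
A4 = A3; e.g. L (Blocker) can still go to R. Fixed point.
From O, successor K is in the attractor (rank 1); the other successors M, R are not.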